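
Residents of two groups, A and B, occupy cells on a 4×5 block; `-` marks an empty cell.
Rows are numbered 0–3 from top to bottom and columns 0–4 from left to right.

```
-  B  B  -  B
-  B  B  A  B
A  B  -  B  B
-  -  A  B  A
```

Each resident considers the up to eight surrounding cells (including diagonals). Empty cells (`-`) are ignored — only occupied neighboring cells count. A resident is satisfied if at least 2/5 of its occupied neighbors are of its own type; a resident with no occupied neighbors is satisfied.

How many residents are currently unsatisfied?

Row 0: (0,1)B 3/3 ✓ · (0,2)B 3/4 ✓ · (0,4)B 1/2 ✓
Row 1: (1,1)B 4/5 ✓ · (1,2)B 5/6 ✓ · (1,3)A 0/6 ✗ · (1,4)B 3/4 ✓
Row 2: (2,0)A 0/2 ✗ · (2,1)B 2/4 ✓ · (2,3)B 4/7 ✓ · (2,4)B 3/5 ✓
Row 3: (3,2)A 0/3 ✗ · (3,3)B 2/4 ✓ · (3,4)A 0/3 ✗
Unsatisfied: (1,3), (2,0), (3,2), (3,4) — 4 in total.

4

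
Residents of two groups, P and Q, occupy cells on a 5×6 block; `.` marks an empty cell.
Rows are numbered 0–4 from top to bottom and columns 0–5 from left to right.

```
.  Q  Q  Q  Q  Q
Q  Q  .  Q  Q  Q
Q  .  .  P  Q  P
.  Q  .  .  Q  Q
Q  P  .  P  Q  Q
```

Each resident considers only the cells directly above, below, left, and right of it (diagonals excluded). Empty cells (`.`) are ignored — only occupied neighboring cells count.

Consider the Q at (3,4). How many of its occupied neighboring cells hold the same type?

Occupied neighbors of (3,4): (2,4)=Q, (4,4)=Q, (3,5)=Q.
Same type (Q): 3 of 3.

3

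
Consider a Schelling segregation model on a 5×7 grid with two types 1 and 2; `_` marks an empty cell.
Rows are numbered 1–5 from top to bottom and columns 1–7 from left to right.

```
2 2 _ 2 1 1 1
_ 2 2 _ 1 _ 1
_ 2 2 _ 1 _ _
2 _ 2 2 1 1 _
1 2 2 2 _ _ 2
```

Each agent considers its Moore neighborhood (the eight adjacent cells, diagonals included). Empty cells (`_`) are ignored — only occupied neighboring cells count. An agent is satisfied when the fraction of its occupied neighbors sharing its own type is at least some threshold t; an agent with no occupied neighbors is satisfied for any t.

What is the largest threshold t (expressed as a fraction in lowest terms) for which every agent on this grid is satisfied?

Row 1: (1,1)2 2/2 · (1,2)2 3/3 · (1,4)2 1/3 · (1,5)1 2/3 · (1,6)1 4/4 · (1,7)1 2/2
Row 2: (2,2)2 5/5 · (2,3)2 5/5 · (2,5)1 3/4 · (2,7)1 2/2
Row 3: (3,2)2 5/5 · (3,3)2 5/5 · (3,5)1 3/4
Row 4: (4,1)2 2/3 · (4,3)2 6/6 · (4,4)2 4/6 · (4,5)1 2/4 · (4,6)1 2/3
Row 5: (5,1)1 0/2 · (5,2)2 3/4 · (5,3)2 4/4 · (5,4)2 3/4 · (5,7)2 0/1
The smallest same-type fraction is 0/2 at (5,1), which reduces to 0/1. Any threshold above that leaves this agent unsatisfied.

0/1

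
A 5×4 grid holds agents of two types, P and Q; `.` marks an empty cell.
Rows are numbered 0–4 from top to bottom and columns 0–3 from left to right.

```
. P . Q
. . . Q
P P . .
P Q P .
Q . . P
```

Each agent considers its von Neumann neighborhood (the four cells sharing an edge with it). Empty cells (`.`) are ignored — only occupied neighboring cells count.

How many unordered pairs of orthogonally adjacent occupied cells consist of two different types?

4

Scan each occupied cell's neighbors to the right and below so each pair is counted once.
From row 0: 0 unlike of 1 pairs (running 0/1).
From row 2: 1 unlike of 3 pairs (running 1/4).
From row 3: 3 unlike of 3 pairs (running 4/7).
Total adjacent occupied pairs: 7; unlike-type pairs: 4.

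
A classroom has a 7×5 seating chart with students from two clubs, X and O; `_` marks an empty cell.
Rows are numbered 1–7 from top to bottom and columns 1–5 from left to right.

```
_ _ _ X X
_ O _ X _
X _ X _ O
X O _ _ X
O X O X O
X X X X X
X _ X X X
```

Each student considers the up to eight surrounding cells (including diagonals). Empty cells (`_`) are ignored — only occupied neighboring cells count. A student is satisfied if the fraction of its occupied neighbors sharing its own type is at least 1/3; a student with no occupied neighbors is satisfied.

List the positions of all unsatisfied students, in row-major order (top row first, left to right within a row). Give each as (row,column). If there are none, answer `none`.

(1,4)X 2/2 ✓
(1,5)X 2/2 ✓
(2,2)O 0/2 ✗
(2,4)X 3/4 ✓
(3,1)X 1/3 ✓
(3,3)X 1/3 ✓
(3,5)O 0/2 ✗
(4,1)X 2/4 ✓
(4,2)O 2/6 ✓
(4,5)X 1/3 ✓
(5,1)O 1/5 ✗
(5,2)X 4/7 ✓
(5,3)O 1/6 ✗
(5,4)X 4/6 ✓
(5,5)O 0/4 ✗
(6,1)X 3/4 ✓
(6,2)X 5/7 ✓
(6,3)X 6/7 ✓
(6,4)X 6/8 ✓
(6,5)X 4/5 ✓
(7,1)X 2/2 ✓
(7,3)X 4/4 ✓
(7,4)X 5/5 ✓
(7,5)X 3/3 ✓

(2,2), (3,5), (5,1), (5,3), (5,5)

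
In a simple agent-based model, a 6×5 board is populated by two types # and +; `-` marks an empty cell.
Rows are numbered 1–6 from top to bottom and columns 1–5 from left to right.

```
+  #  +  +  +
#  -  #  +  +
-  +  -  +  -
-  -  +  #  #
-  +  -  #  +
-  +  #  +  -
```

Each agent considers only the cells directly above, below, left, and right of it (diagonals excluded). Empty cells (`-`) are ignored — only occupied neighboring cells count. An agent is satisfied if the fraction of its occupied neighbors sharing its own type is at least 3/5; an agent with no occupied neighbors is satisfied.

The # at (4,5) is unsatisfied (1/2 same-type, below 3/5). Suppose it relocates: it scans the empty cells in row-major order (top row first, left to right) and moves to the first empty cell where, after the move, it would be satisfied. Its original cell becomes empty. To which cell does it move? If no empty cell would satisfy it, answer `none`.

(2,2)

Vacating (4,5). Empty cells in order:
  (2,2): 3/4 same-type → satisfied — stop here.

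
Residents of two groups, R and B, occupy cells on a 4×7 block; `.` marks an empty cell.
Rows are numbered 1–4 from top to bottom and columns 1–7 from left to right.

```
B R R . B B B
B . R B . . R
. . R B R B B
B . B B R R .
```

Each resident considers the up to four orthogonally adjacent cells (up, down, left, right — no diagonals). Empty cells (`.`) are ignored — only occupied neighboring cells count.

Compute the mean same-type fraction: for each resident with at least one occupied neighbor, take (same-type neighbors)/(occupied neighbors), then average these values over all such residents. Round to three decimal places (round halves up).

0.579

Row 1: (1,1)B 1/2 · (1,2)R 1/2 · (1,3)R 2/2 · (1,5)B 1/1 · (1,6)B 2/2 · (1,7)B 1/2
Row 2: (2,1)B 1/1 · (2,3)R 2/3 · (2,4)B 1/2 · (2,7)R 0/2
Row 3: (3,3)R 1/3 · (3,4)B 2/4 · (3,5)R 1/3 · (3,6)B 1/3 · (3,7)B 1/2
Row 4: (4,1)B — no occupied neighbors · (4,3)B 1/2 · (4,4)B 2/3 · (4,5)R 2/3 · (4,6)R 1/2
Sum over 19 residents: 1/2 + 1/2 + 2/2 + 1/1 + 2/2 + 1/2 + 1/1 + 2/3 + 1/2 + 0/2 + 1/3 + 2/4 + 1/3 + 1/3 + 1/2 + 1/2 + 2/3 + 2/3 + 1/2 = 11; mean = 11 ÷ 19 = 11/19 = 0.578947… → 0.579.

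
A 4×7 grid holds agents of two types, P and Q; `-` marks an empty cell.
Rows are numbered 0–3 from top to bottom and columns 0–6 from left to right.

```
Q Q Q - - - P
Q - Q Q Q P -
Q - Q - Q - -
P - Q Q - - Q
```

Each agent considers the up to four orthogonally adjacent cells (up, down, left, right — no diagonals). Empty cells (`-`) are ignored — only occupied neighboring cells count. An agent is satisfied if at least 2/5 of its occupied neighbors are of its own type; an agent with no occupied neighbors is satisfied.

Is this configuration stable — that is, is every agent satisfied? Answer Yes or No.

(0,0)Q 2/2 ok
(0,1)Q 2/2 ok
(0,2)Q 2/2 ok
(0,6)P 0/0 ok
(1,0)Q 2/2 ok
(1,2)Q 3/3 ok
(1,3)Q 2/2 ok
(1,4)Q 2/3 ok
(1,5)P 0/1 unhappy
(2,0)Q 1/2 ok
(2,2)Q 2/2 ok
(2,4)Q 1/1 ok
(3,0)P 0/1 unhappy
(3,2)Q 2/2 ok
(3,3)Q 1/1 ok
(3,6)Q 0/0 ok
For instance (1,5) has only 0/1 same-type neighbors, below 2/5.

No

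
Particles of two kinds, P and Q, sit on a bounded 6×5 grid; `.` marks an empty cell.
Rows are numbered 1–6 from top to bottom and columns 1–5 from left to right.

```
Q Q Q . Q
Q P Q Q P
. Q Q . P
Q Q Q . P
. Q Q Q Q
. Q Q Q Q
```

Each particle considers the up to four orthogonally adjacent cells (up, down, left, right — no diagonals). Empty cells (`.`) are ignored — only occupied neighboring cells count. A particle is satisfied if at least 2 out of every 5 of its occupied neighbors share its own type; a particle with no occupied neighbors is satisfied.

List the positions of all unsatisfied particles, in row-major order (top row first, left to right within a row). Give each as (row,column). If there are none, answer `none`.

(1,5), (2,2), (2,5)

(1,1)Q 2/2 satisfied
(1,2)Q 2/3 satisfied
(1,3)Q 2/2 satisfied
(1,5)Q 0/1 not
(2,1)Q 1/2 satisfied
(2,2)P 0/4 not
(2,3)Q 3/4 satisfied
(2,4)Q 1/2 satisfied
(2,5)P 1/3 not
(3,2)Q 2/3 satisfied
(3,3)Q 3/3 satisfied
(3,5)P 2/2 satisfied
(4,1)Q 1/1 satisfied
(4,2)Q 4/4 satisfied
(4,3)Q 3/3 satisfied
(4,5)P 1/2 satisfied
(5,2)Q 3/3 satisfied
(5,3)Q 4/4 satisfied
(5,4)Q 3/3 satisfied
(5,5)Q 2/3 satisfied
(6,2)Q 2/2 satisfied
(6,3)Q 3/3 satisfied
(6,4)Q 3/3 satisfied
(6,5)Q 2/2 satisfied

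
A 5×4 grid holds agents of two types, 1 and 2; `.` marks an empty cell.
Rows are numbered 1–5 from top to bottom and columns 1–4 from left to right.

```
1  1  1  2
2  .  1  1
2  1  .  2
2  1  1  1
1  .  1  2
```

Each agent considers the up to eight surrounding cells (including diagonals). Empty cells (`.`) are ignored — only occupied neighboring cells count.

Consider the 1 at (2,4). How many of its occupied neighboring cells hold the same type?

Occupied neighbors of (2,4): (1,3)=1, (1,4)=2, (2,3)=1, (3,4)=2.
Same type (1): 2 of 4.

2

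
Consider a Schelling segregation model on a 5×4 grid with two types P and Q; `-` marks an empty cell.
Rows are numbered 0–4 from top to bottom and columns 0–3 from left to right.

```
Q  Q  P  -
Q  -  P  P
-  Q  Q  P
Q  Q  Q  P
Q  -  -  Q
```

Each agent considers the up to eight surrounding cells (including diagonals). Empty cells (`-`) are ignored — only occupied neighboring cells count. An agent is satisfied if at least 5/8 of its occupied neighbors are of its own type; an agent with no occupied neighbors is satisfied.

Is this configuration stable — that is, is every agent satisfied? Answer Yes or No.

No

Row 0: (0,0)Q 2/2 satisfied · (0,1)Q 2/4 not · (0,2)P 2/3 satisfied
Row 1: (1,0)Q 3/3 satisfied · (1,2)P 3/6 not · (1,3)P 3/4 satisfied
Row 2: (2,1)Q 5/6 satisfied · (2,2)Q 3/7 not · (2,3)P 3/5 not
Row 3: (3,0)Q 3/3 satisfied · (3,1)Q 5/5 satisfied · (3,2)Q 4/6 satisfied · (3,3)P 1/4 not
Row 4: (4,0)Q 2/2 satisfied · (4,3)Q 1/2 not
For instance (0,1) has only 2/4 same-type neighbors, below 5/8.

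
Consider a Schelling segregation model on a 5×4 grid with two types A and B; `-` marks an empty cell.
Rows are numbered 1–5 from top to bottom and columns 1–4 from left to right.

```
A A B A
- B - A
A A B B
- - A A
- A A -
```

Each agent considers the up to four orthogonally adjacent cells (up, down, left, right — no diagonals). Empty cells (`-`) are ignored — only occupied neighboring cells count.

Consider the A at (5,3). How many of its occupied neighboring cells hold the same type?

2

Occupied neighbors of (5,3): (4,3)=A, (5,2)=A.
Same type (A): 2 of 2.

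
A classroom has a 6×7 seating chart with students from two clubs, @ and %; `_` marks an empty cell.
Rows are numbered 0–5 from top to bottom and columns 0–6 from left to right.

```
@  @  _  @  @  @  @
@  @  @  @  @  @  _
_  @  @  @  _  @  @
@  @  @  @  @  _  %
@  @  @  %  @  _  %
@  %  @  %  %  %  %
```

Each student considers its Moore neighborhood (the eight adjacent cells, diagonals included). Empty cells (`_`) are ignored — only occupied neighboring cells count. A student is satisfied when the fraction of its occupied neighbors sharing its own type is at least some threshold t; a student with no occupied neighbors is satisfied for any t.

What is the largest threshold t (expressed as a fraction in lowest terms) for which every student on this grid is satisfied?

Row 0: (0,0)@ 3/3 · (0,1)@ 4/4 · (0,3)@ 4/4 · (0,4)@ 5/5 · (0,5)@ 4/4 · (0,6)@ 2/2
Row 1: (1,0)@ 4/4 · (1,1)@ 6/6 · (1,2)@ 7/7 · (1,3)@ 6/6 · (1,4)@ 7/7 · (1,5)@ 6/6
Row 2: (2,1)@ 7/7 · (2,2)@ 8/8 · (2,3)@ 7/7 · (2,5)@ 4/5 · (2,6)@ 2/3
Row 3: (3,0)@ 4/4 · (3,1)@ 7/7 · (3,2)@ 7/8 · (3,3)@ 6/7 · (3,4)@ 4/5 · (3,6)% 1/3
Row 4: (4,0)@ 4/5 · (4,1)@ 7/8 · (4,2)@ 5/8 · (4,3)% 2/8 · (4,4)@ 2/6 · (4,6)% 3/3
Row 5: (5,0)@ 2/3 · (5,1)% 0/5 · (5,2)@ 2/5 · (5,3)% 2/5 · (5,4)% 3/4 · (5,5)% 3/4 · (5,6)% 2/2
The smallest same-type fraction is 0/5 at (5,1), which reduces to 0/1. Any threshold above that leaves this student unsatisfied.

0/1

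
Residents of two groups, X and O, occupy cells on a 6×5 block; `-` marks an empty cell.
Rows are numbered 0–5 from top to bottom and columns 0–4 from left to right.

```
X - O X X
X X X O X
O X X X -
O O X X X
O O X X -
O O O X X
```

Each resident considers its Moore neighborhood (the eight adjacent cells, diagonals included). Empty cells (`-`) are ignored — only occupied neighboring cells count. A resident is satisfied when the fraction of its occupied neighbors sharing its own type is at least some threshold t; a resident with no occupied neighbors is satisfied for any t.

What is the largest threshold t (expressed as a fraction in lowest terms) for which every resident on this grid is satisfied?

1/7

Row 0: (0,0)X 2/2 · (0,2)O 1/4 · (0,3)X 3/5 · (0,4)X 2/3
Row 1: (1,0)X 3/4 · (1,1)X 5/7 · (1,2)X 5/7 · (1,3)O 1/7 · (1,4)X 3/4
Row 2: (2,0)O 2/5 · (2,1)X 5/8 · (2,2)X 6/8 · (2,3)X 6/7
Row 3: (3,0)O 4/5 · (3,1)O 4/8 · (3,2)X 6/8 · (3,3)X 6/6 · (3,4)X 3/3
Row 4: (4,0)O 5/5 · (4,1)O 6/8 · (4,2)X 4/8 · (4,3)X 6/7
Row 5: (5,0)O 3/3 · (5,1)O 4/5 · (5,2)O 2/5 · (5,3)X 3/4 · (5,4)X 2/2
The smallest same-type fraction is 1/7 at (1,3), which reduces to 1/7. Any threshold above that leaves this resident unsatisfied.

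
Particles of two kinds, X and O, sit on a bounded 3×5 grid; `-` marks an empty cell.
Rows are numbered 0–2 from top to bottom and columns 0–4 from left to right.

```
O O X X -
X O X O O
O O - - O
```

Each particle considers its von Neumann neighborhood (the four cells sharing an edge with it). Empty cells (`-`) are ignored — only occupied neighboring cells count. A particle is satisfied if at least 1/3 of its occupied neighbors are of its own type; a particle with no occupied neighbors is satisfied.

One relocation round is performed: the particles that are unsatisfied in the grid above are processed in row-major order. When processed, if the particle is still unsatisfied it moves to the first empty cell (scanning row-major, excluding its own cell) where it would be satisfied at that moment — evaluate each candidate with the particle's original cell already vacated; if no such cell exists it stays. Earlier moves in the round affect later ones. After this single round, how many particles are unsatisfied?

Initially unsatisfied (in order): (1,0).
  (1,0) → (0,4).
Resulting grid:
O O X X X
- O X O O
O O - - O
All satisfied now.

0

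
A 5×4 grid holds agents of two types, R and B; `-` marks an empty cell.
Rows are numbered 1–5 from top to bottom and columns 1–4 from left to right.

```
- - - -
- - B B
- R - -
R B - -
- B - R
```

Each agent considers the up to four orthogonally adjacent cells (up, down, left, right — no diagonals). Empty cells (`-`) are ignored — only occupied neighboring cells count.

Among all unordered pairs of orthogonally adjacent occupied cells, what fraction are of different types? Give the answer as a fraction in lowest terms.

1/2

Scan each occupied cell's neighbors to the right and below so each pair is counted once.
From row 2: 0 unlike of 1 pairs (running 0/1).
From row 3: 1 unlike of 1 pairs (running 1/2).
From row 4: 1 unlike of 2 pairs (running 2/4).
Total adjacent occupied pairs: 4; unlike-type pairs: 2.
2/4 reduces to 1/2.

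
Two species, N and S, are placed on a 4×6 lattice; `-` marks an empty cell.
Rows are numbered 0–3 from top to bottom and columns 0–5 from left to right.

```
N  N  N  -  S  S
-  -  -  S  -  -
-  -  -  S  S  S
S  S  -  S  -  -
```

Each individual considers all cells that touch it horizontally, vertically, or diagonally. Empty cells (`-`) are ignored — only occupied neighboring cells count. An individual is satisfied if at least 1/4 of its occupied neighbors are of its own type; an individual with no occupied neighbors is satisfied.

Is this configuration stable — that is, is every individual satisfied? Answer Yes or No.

Yes

Row 0: (0,0)N 1/1 ok · (0,1)N 2/2 ok · (0,2)N 1/2 ok · (0,4)S 2/2 ok · (0,5)S 1/1 ok
Row 1: (1,3)S 3/4 ok
Row 2: (2,3)S 3/3 ok · (2,4)S 4/4 ok · (2,5)S 1/1 ok
Row 3: (3,0)S 1/1 ok · (3,1)S 1/1 ok · (3,3)S 2/2 ok
All meet the threshold, so the configuration is stable.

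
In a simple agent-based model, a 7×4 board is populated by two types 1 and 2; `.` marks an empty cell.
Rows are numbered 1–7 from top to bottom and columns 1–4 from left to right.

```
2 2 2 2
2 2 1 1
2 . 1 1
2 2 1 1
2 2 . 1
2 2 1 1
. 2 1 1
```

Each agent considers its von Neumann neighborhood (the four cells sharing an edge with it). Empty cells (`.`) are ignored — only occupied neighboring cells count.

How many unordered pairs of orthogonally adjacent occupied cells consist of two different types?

Scan each occupied cell's neighbors to the right and below so each pair is counted once.
From row 1: 2 unlike of 7 pairs (running 2/7).
From row 2: 1 unlike of 6 pairs (running 3/13).
From row 3: 0 unlike of 4 pairs (running 3/17).
From row 4: 1 unlike of 6 pairs (running 4/23).
From row 5: 0 unlike of 4 pairs (running 4/27).
From row 6: 1 unlike of 6 pairs (running 5/33).
From row 7: 1 unlike of 2 pairs (running 6/35).
Total adjacent occupied pairs: 35; unlike-type pairs: 6.

6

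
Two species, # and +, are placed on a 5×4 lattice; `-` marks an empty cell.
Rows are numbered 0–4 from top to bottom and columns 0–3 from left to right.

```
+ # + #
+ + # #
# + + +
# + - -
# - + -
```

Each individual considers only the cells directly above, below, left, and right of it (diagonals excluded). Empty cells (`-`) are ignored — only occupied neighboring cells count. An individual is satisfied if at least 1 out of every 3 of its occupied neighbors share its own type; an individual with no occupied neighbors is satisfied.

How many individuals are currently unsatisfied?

3

Row 0: (0,0)+ 1/2 ok · (0,1)# 0/3 unhappy · (0,2)+ 0/3 unhappy · (0,3)# 1/2 ok
Row 1: (1,0)+ 2/3 ok · (1,1)+ 2/4 ok · (1,2)# 1/4 unhappy · (1,3)# 2/3 ok
Row 2: (2,0)# 1/3 ok · (2,1)+ 3/4 ok · (2,2)+ 2/3 ok · (2,3)+ 1/2 ok
Row 3: (3,0)# 2/3 ok · (3,1)+ 1/2 ok
Row 4: (4,0)# 1/1 ok · (4,2)+ 0/0 ok
Unsatisfied: (0,1), (0,2), (1,2) — 3 in total.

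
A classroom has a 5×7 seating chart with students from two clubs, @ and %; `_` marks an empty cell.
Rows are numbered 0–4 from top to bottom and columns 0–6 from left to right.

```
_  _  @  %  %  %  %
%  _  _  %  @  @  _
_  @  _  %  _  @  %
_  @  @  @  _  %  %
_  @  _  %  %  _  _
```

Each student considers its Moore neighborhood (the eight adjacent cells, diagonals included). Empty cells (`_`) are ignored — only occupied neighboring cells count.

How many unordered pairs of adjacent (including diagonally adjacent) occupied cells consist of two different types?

20

Scan each occupied cell's neighbors to the right and below (and the two forward diagonals) so each pair is counted once.
Row 0: @(0,2)–%(0,3)≠ @(0,2)–%(1,3)≠ %(0,3)–%(0,4)= %(0,3)–%(1,3)= %(0,3)–@(1,4)≠ %(0,4)–%(0,5)= %(0,4)–@(1,4)≠ %(0,4)–@(1,5)≠ %(0,4)–%(1,3)= %(0,5)–%(0,6)= %(0,5)–@(1,5)≠ %(0,5)–@(1,4)≠ %(0,6)–@(1,5)≠  → 8/13 unlike.
Row 1: %(1,0)–@(2,1)≠ %(1,3)–@(1,4)≠ %(1,3)–%(2,3)= @(1,4)–@(1,5)= @(1,4)–@(2,5)= @(1,4)–%(2,3)≠ @(1,5)–@(2,5)= @(1,5)–%(2,6)≠  → 4/8 unlike.
Row 2: @(2,1)–@(3,1)= @(2,1)–@(3,2)= %(2,3)–@(3,3)≠ %(2,3)–@(3,2)≠ @(2,5)–%(2,6)≠ @(2,5)–%(3,5)≠ @(2,5)–%(3,6)≠ %(2,6)–%(3,6)= %(2,6)–%(3,5)=  → 5/9 unlike.
Row 3: @(3,1)–@(3,2)= @(3,1)–@(4,1)= @(3,2)–@(3,3)= @(3,2)–%(4,3)≠ @(3,2)–@(4,1)= @(3,3)–%(4,3)≠ @(3,3)–%(4,4)≠ %(3,5)–%(3,6)= %(3,5)–%(4,4)=  → 3/9 unlike.
Row 4: %(4,3)–%(4,4)=  → 0/1 unlike.
Total adjacent occupied pairs: 40; unlike-type pairs: 20.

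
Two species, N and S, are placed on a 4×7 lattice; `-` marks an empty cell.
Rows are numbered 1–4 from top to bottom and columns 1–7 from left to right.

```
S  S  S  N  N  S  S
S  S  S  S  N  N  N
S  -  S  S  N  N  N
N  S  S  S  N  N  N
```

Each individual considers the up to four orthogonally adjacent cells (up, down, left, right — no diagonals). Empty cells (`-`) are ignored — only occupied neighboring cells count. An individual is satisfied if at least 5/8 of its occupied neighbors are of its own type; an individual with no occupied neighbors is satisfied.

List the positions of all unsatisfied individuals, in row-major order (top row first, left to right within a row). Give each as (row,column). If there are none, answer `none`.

(1,4), (1,6), (1,7), (2,4), (3,1), (4,1), (4,2)

Row 1: (1,1)S 2/2 ✓ · (1,2)S 3/3 ✓ · (1,3)S 2/3 ✓ · (1,4)N 1/3 ✗ · (1,5)N 2/3 ✓ · (1,6)S 1/3 ✗ · (1,7)S 1/2 ✗
Row 2: (2,1)S 3/3 ✓ · (2,2)S 3/3 ✓ · (2,3)S 4/4 ✓ · (2,4)S 2/4 ✗ · (2,5)N 3/4 ✓ · (2,6)N 3/4 ✓ · (2,7)N 2/3 ✓
Row 3: (3,1)S 1/2 ✗ · (3,3)S 3/3 ✓ · (3,4)S 3/4 ✓ · (3,5)N 3/4 ✓ · (3,6)N 4/4 ✓ · (3,7)N 3/3 ✓
Row 4: (4,1)N 0/2 ✗ · (4,2)S 1/2 ✗ · (4,3)S 3/3 ✓ · (4,4)S 2/3 ✓ · (4,5)N 2/3 ✓ · (4,6)N 3/3 ✓ · (4,7)N 2/2 ✓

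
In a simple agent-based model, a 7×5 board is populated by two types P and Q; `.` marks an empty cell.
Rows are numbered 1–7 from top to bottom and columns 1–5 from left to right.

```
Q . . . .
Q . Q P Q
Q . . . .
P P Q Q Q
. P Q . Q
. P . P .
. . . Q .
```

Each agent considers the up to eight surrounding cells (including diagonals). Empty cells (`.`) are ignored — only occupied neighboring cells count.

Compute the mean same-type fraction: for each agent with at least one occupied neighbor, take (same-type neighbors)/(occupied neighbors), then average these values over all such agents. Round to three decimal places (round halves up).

(1,1)Q 1/1
(2,1)Q 2/2
(2,3)Q 0/1
(2,4)P 0/2
(2,5)Q 0/1
(3,1)Q 1/3
(4,1)P 2/3
(4,2)P 2/5
(4,3)Q 2/4
(4,4)Q 4/4
(4,5)Q 2/2
(5,2)P 3/5
(5,3)Q 2/6
(5,5)Q 2/3
(6,2)P 1/2
(6,4)P 0/3
(7,4)Q 0/1
Sum over 17 agents: 1/1 + 2/2 + 0/1 + 0/2 + 0/1 + 1/3 + 2/3 + 2/5 + 2/4 + 4/4 + 2/2 + 3/5 + 2/6 + 2/3 + 1/2 + 0/3 + 0/1 = 8; mean = 8 ÷ 17 = 8/17 = 0.470588… → 0.471.

0.471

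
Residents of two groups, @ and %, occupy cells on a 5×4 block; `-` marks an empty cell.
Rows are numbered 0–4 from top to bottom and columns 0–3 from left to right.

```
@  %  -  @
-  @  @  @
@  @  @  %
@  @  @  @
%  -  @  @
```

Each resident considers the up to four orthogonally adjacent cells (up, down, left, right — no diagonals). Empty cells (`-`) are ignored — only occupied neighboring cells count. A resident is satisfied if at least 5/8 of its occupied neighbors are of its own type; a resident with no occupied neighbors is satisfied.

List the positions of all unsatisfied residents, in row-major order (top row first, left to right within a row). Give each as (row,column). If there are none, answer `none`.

Row 0: (0,0)@ 0/1 not · (0,1)% 0/2 not · (0,3)@ 1/1 satisfied
Row 1: (1,1)@ 2/3 satisfied · (1,2)@ 3/3 satisfied · (1,3)@ 2/3 satisfied
Row 2: (2,0)@ 2/2 satisfied · (2,1)@ 4/4 satisfied · (2,2)@ 3/4 satisfied · (2,3)% 0/3 not
Row 3: (3,0)@ 2/3 satisfied · (3,1)@ 3/3 satisfied · (3,2)@ 4/4 satisfied · (3,3)@ 2/3 satisfied
Row 4: (4,0)% 0/1 not · (4,2)@ 2/2 satisfied · (4,3)@ 2/2 satisfied

(0,0), (0,1), (2,3), (4,0)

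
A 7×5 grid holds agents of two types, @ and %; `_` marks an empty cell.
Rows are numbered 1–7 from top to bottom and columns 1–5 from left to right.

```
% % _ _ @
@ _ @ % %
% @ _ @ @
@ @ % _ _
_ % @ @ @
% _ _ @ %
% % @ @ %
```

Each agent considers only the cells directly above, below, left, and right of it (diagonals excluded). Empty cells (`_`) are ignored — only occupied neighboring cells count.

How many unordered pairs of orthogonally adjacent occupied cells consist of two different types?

16

Scan each occupied cell's neighbors to the right and below so each pair is counted once.
From row 1: 2 unlike of 3 pairs (running 2/3).
From row 2: 4 unlike of 5 pairs (running 6/8).
From row 3: 2 unlike of 4 pairs (running 8/12).
From row 4: 3 unlike of 4 pairs (running 11/16).
From row 5: 2 unlike of 5 pairs (running 13/21).
From row 6: 1 unlike of 4 pairs (running 14/25).
From row 7: 2 unlike of 4 pairs (running 16/29).
Total adjacent occupied pairs: 29; unlike-type pairs: 16.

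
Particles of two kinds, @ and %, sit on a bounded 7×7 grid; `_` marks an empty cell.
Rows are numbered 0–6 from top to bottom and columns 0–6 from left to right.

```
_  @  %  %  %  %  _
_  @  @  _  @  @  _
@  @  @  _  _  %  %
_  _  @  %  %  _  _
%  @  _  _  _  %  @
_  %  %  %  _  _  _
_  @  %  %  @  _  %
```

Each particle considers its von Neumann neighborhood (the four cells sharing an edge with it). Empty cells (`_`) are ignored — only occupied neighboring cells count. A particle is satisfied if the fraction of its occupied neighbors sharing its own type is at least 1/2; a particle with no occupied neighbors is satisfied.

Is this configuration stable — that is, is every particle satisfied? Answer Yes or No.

No

(0,1)@ 1/2 satisfied
(0,2)% 1/3 not
(0,3)% 2/2 satisfied
(0,4)% 2/3 satisfied
(0,5)% 1/2 satisfied
(1,1)@ 3/3 satisfied
(1,2)@ 2/3 satisfied
(1,4)@ 1/2 satisfied
(1,5)@ 1/3 not
(2,0)@ 1/1 satisfied
(2,1)@ 3/3 satisfied
(2,2)@ 3/3 satisfied
(2,5)% 1/2 satisfied
(2,6)% 1/1 satisfied
(3,2)@ 1/2 satisfied
(3,3)% 1/2 satisfied
(3,4)% 1/1 satisfied
(4,0)% 0/1 not
(4,1)@ 0/2 not
(4,5)% 0/1 not
(4,6)@ 0/1 not
(5,1)% 1/3 not
(5,2)% 3/3 satisfied
(5,3)% 2/2 satisfied
(6,1)@ 0/2 not
(6,2)% 2/3 satisfied
(6,3)% 2/3 satisfied
(6,4)@ 0/1 not
(6,6)% 0/0 satisfied
For instance (0,2) has only 1/3 same-type neighbors, below 1/2.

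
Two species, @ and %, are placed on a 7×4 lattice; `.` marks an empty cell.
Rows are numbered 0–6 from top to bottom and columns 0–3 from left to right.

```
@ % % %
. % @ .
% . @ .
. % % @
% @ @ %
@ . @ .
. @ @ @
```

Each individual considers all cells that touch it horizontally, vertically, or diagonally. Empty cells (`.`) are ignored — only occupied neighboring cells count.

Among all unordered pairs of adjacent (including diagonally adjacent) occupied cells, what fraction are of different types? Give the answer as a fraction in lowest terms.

Scan each occupied cell's neighbors to the right and below (and the two forward diagonals) so each pair is counted once.
Row 0: @(0,0)–%(0,1)≠ @(0,0)–%(1,1)≠ %(0,1)–%(0,2)= %(0,1)–%(1,1)= %(0,1)–@(1,2)≠ %(0,2)–%(0,3)= %(0,2)–@(1,2)≠ %(0,2)–%(1,1)= %(0,3)–@(1,2)≠  → 5/9 unlike.
Row 1: %(1,1)–@(1,2)≠ %(1,1)–@(2,2)≠ %(1,1)–%(2,0)= @(1,2)–@(2,2)=  → 2/4 unlike.
Row 2: %(2,0)–%(3,1)= @(2,2)–%(3,2)≠ @(2,2)–@(3,3)= @(2,2)–%(3,1)≠  → 2/4 unlike.
Row 3: %(3,1)–%(3,2)= %(3,1)–@(4,1)≠ %(3,1)–@(4,2)≠ %(3,1)–%(4,0)= %(3,2)–@(3,3)≠ %(3,2)–@(4,2)≠ %(3,2)–%(4,3)= %(3,2)–@(4,1)≠ @(3,3)–%(4,3)≠ @(3,3)–@(4,2)=  → 6/10 unlike.
Row 4: %(4,0)–@(4,1)≠ %(4,0)–@(5,0)≠ @(4,1)–@(4,2)= @(4,1)–@(5,2)= @(4,1)–@(5,0)= @(4,2)–%(4,3)≠ @(4,2)–@(5,2)= %(4,3)–@(5,2)≠  → 4/8 unlike.
Row 5: @(5,0)–@(6,1)= @(5,2)–@(6,2)= @(5,2)–@(6,3)= @(5,2)–@(6,1)=  → 0/4 unlike.
Row 6: @(6,1)–@(6,2)= @(6,2)–@(6,3)=  → 0/2 unlike.
Total adjacent occupied pairs: 41; unlike-type pairs: 19.
19/41 is already in lowest terms.

19/41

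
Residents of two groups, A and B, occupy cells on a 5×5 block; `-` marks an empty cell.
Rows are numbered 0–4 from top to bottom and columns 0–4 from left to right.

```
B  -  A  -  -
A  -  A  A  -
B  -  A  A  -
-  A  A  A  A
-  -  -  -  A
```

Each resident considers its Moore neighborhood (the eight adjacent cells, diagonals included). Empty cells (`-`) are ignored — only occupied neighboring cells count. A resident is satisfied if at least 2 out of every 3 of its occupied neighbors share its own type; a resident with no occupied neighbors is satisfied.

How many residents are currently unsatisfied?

3

Row 0: (0,0)B 0/1 not · (0,2)A 2/2 satisfied
Row 1: (1,0)A 0/2 not · (1,2)A 4/4 satisfied · (1,3)A 4/4 satisfied
Row 2: (2,0)B 0/2 not · (2,2)A 6/6 satisfied · (2,3)A 6/6 satisfied
Row 3: (3,1)A 2/3 satisfied · (3,2)A 4/4 satisfied · (3,3)A 5/5 satisfied · (3,4)A 3/3 satisfied
Row 4: (4,4)A 2/2 satisfied
Unsatisfied: (0,0), (1,0), (2,0) — 3 in total.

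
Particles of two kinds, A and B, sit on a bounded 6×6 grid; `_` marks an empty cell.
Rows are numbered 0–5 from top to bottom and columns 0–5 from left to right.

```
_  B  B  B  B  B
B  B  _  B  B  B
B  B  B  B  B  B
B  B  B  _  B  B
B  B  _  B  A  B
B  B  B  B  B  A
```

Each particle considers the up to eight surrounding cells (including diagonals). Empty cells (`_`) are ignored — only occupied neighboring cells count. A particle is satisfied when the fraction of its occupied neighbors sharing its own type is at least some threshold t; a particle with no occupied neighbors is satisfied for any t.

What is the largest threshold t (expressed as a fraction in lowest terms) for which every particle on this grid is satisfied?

1/7

(0,1)B 3/3
(0,2)B 4/4
(0,3)B 4/4
(0,4)B 5/5
(0,5)B 3/3
(1,0)B 4/4
(1,1)B 6/6
(1,3)B 7/7
(1,4)B 8/8
(1,5)B 5/5
(2,0)B 5/5
(2,1)B 7/7
(2,2)B 6/6
(2,3)B 6/6
(2,4)B 7/7
(2,5)B 5/5
(3,0)B 5/5
(3,1)B 7/7
(3,2)B 6/6
(3,4)B 6/7
(3,5)B 4/5
(4,0)B 5/5
(4,1)B 7/7
(4,3)B 5/6
(4,4)A 1/7
(4,5)B 3/5
(5,0)B 3/3
(5,1)B 4/4
(5,2)B 4/4
(5,3)B 3/4
(5,4)B 3/5
(5,5)A 1/3
The smallest same-type fraction is 1/7 at (4,4), which reduces to 1/7. Any threshold above that leaves this particle unsatisfied.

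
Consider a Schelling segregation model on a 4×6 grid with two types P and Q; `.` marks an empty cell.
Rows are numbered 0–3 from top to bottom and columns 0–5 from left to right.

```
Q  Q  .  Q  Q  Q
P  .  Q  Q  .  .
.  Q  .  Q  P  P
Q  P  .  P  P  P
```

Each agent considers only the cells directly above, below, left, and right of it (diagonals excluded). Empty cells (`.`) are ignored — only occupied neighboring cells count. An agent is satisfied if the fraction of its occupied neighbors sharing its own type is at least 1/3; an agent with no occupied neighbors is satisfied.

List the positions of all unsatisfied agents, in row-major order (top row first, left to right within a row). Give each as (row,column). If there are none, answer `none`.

(0,0)Q 1/2 ok
(0,1)Q 1/1 ok
(0,3)Q 2/2 ok
(0,4)Q 2/2 ok
(0,5)Q 1/1 ok
(1,0)P 0/1 unhappy
(1,2)Q 1/1 ok
(1,3)Q 3/3 ok
(2,1)Q 0/1 unhappy
(2,3)Q 1/3 ok
(2,4)P 2/3 ok
(2,5)P 2/2 ok
(3,0)Q 0/1 unhappy
(3,1)P 0/2 unhappy
(3,3)P 1/2 ok
(3,4)P 3/3 ok
(3,5)P 2/2 ok

(1,0), (2,1), (3,0), (3,1)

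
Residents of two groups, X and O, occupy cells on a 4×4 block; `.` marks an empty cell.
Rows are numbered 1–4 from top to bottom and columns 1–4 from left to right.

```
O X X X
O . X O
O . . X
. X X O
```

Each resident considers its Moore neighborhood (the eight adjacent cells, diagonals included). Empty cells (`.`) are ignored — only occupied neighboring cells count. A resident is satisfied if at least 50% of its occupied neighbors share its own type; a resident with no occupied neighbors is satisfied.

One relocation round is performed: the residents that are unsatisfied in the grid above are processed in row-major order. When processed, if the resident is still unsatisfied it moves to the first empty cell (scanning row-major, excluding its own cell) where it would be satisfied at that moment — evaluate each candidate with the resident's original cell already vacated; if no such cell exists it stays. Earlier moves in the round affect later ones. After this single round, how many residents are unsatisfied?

2

Initially unsatisfied (in order): (2,4), (4,4).
  (2,4) → (2,2).
  (4,4) → (3,2).
Resulting grid:
O X X X
O O X .
O O . X
. X X .
Unsatisfied now: (1,2), (4,2).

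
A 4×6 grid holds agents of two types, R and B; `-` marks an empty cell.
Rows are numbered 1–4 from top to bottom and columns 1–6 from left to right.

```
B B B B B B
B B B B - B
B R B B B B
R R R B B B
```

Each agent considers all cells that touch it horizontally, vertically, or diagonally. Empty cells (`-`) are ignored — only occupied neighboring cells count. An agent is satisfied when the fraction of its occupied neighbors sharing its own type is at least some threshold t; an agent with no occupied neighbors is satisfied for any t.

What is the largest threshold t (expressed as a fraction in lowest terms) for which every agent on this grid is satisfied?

Row 1: (1,1)B 3/3 · (1,2)B 5/5 · (1,3)B 5/5 · (1,4)B 4/4 · (1,5)B 4/4 · (1,6)B 2/2
Row 2: (2,1)B 4/5 · (2,2)B 7/8 · (2,3)B 7/8 · (2,4)B 7/7 · (2,6)B 4/4
Row 3: (3,1)B 2/5 · (3,2)R 3/8 · (3,3)B 5/8 · (3,4)B 6/7 · (3,5)B 7/7 · (3,6)B 4/4
Row 4: (4,1)R 2/3 · (4,2)R 3/5 · (4,3)R 2/5 · (4,4)B 4/5 · (4,5)B 5/5 · (4,6)B 3/3
The smallest same-type fraction is 3/8 at (3,2), which reduces to 3/8. Any threshold above that leaves this agent unsatisfied.

3/8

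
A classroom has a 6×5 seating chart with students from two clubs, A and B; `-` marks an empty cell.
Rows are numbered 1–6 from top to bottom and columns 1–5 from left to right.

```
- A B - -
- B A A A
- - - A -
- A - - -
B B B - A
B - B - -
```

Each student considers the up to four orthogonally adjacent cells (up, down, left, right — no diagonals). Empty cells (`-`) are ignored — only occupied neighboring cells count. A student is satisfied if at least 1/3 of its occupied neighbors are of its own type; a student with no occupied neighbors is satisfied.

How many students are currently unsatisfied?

Row 1: (1,2)A 0/2 unhappy · (1,3)B 0/2 unhappy
Row 2: (2,2)B 0/2 unhappy · (2,3)A 1/3 ok · (2,4)A 3/3 ok · (2,5)A 1/1 ok
Row 3: (3,4)A 1/1 ok
Row 4: (4,2)A 0/1 unhappy
Row 5: (5,1)B 2/2 ok · (5,2)B 2/3 ok · (5,3)B 2/2 ok · (5,5)A 0/0 ok
Row 6: (6,1)B 1/1 ok · (6,3)B 1/1 ok
Unsatisfied: (1,2), (1,3), (2,2), (4,2) — 4 in total.

4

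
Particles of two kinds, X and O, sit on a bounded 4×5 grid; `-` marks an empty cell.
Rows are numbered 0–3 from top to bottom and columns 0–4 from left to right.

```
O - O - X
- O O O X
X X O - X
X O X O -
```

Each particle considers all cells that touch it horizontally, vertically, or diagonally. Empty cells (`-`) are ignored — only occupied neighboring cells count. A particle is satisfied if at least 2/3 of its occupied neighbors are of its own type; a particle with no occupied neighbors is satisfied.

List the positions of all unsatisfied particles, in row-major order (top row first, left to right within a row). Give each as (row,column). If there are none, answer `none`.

(0,4), (1,3), (2,0), (2,1), (2,4), (3,1), (3,2), (3,3)

(0,0)O 1/1 ✓
(0,2)O 3/3 ✓
(0,4)X 1/2 ✗
(1,1)O 4/6 ✓
(1,2)O 4/5 ✓
(1,3)O 3/6 ✗
(1,4)X 2/3 ✓
(2,0)X 2/4 ✗
(2,1)X 3/7 ✗
(2,2)O 5/7 ✓
(2,4)X 1/3 ✗
(3,0)X 2/3 ✓
(3,1)O 1/5 ✗
(3,2)X 1/4 ✗
(3,3)O 1/3 ✗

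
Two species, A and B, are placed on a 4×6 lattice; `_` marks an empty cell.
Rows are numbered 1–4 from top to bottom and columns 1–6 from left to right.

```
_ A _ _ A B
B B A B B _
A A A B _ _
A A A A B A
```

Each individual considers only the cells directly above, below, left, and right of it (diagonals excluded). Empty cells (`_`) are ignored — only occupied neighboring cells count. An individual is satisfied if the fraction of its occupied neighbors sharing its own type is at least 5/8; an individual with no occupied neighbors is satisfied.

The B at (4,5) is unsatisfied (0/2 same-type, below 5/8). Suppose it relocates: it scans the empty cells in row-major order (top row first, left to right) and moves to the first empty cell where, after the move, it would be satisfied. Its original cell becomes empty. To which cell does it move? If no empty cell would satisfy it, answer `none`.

(2,6)

Vacating (4,5). Empty cells in order:
  (1,1): 1/2 same-type → still unsatisfied.
  (1,3): 0/2 same-type → still unsatisfied.
  (1,4): 1/2 same-type → still unsatisfied.
  (2,6): 2/2 same-type → satisfied — stop here.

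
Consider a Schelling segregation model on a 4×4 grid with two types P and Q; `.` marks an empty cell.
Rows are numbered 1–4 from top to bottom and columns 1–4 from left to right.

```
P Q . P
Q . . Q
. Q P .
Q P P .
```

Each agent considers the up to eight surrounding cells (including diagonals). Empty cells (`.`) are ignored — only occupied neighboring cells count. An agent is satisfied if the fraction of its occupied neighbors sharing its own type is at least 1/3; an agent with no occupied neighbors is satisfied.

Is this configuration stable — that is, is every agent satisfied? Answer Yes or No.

No

Row 1: (1,1)P 0/2 unhappy · (1,2)Q 1/2 ok · (1,4)P 0/1 unhappy
Row 2: (2,1)Q 2/3 ok · (2,4)Q 0/2 unhappy
Row 3: (3,2)Q 2/5 ok · (3,3)P 2/4 ok
Row 4: (4,1)Q 1/2 ok · (4,2)P 2/4 ok · (4,3)P 2/3 ok
For instance (1,1) has only 0/2 same-type neighbors, below 1/3.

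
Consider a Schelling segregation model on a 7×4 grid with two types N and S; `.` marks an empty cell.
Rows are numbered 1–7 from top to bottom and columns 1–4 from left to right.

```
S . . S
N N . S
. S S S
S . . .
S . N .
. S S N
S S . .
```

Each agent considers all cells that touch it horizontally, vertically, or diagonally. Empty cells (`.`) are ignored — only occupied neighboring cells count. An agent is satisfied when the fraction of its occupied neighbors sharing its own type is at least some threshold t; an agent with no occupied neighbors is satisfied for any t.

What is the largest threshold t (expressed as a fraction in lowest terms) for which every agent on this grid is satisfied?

(1,1)S 0/2
(1,4)S 1/1
(2,1)N 1/3
(2,2)N 1/4
(2,4)S 3/3
(3,2)S 2/4
(3,3)S 3/4
(3,4)S 2/2
(4,1)S 2/2
(5,1)S 2/2
(5,3)N 1/3
(6,2)S 4/5
(6,3)S 2/4
(6,4)N 1/2
(7,1)S 2/2
(7,2)S 3/3
The smallest same-type fraction is 0/2 at (1,1), which reduces to 0/1. Any threshold above that leaves this agent unsatisfied.

0/1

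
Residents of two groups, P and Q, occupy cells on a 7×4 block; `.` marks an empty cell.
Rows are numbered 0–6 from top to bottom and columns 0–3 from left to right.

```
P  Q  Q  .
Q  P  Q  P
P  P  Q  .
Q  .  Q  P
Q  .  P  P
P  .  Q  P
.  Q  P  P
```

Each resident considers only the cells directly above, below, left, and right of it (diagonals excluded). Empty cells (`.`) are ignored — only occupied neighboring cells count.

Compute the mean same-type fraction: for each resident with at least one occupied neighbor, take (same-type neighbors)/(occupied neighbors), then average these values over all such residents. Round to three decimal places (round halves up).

0.405

Row 0: (0,0)P 0/2 · (0,1)Q 1/3 · (0,2)Q 2/2
Row 1: (1,0)Q 0/3 · (1,1)P 1/4 · (1,2)Q 2/4 · (1,3)P 0/1
Row 2: (2,0)P 1/3 · (2,1)P 2/3 · (2,2)Q 2/3
Row 3: (3,0)Q 1/2 · (3,2)Q 1/3 · (3,3)P 1/2
Row 4: (4,0)Q 1/2 · (4,2)P 1/3 · (4,3)P 3/3
Row 5: (5,0)P 0/1 · (5,2)Q 0/3 · (5,3)P 2/3
Row 6: (6,1)Q 0/1 · (6,2)P 1/3 · (6,3)P 2/2
Sum over 22 residents: 0/2 + 1/3 + 2/2 + 0/3 + 1/4 + 2/4 + 0/1 + 1/3 + 2/3 + 2/3 + 1/2 + 1/3 + 1/2 + 1/2 + 1/3 + 3/3 + 0/1 + 0/3 + 2/3 + 0/1 + 1/3 + 2/2 = 107/12; mean = 107/12 ÷ 22 = 107/264 = 0.405303… → 0.405.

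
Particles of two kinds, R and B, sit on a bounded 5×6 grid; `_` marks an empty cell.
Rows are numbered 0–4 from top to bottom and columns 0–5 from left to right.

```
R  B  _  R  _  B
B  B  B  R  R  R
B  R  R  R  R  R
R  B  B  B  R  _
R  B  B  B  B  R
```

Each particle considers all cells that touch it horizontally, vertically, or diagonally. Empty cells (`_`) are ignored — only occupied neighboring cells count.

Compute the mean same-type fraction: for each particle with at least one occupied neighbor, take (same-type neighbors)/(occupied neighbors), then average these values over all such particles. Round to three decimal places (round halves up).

Row 0: (0,0)R 0/3 · (0,1)B 3/4 · (0,3)R 2/3 · (0,5)B 0/2
Row 1: (1,0)B 3/5 · (1,1)B 4/7 · (1,2)B 2/7 · (1,3)R 5/6 · (1,4)R 6/7 · (1,5)R 3/4
Row 2: (2,0)B 3/5 · (2,1)R 2/8 · (2,2)R 3/8 · (2,3)R 5/8 · (2,4)R 6/7 · (2,5)R 4/4
Row 3: (3,0)R 2/5 · (3,1)B 4/8 · (3,2)B 5/8 · (3,3)B 4/8 · (3,4)R 4/7
Row 4: (4,0)R 1/3 · (4,1)B 3/5 · (4,2)B 5/5 · (4,3)B 4/5 · (4,4)B 2/4 · (4,5)R 1/2
Sum over 27 particles: 0/3 + 3/4 + 2/3 + 0/2 + 3/5 + 4/7 + 2/7 + 5/6 + 6/7 + 3/4 + 3/5 + 2/8 + 3/8 + 5/8 + 6/7 + 4/4 + 2/5 + 4/8 + 5/8 + 4/8 + 4/7 + 1/3 + 3/5 + 5/5 + 4/5 + 2/4 + 1/2 = 2579/168; mean = 2579/168 ÷ 27 = 2579/4536 = 0.568562… → 0.569.

0.569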